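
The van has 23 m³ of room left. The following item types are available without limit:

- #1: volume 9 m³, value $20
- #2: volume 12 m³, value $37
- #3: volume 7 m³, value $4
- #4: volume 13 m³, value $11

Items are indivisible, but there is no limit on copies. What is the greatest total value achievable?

$57

Best value-per-unit is #2 at 37/12; filling with it alone gives 1×37 = 37.
Optimal mix: 1×#1 + 1×#2 → volume 21, value 57.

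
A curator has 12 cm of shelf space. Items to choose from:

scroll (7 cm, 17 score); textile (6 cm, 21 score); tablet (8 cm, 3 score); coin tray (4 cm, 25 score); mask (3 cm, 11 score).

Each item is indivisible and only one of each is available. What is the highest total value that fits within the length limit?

46 score

Check high-value combinations within 12 cm:
- textile+coin tray: length 6+4=10, value 21+25=46
- scroll+coin tray: length 7+4=11, value 17+25=42
- coin tray+mask: length 4+3=7, value 25+11=36
Best: 46 score.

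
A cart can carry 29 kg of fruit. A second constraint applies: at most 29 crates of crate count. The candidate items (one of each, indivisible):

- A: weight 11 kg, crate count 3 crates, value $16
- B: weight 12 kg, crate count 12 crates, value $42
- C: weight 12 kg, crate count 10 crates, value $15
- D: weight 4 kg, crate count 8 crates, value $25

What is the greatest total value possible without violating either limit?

$83

Feasible sets respecting both limits:
- A+B+D: weight 27, crate count 23, value 83
- B+D: weight 16, crate count 20, value 67
- A+B: weight 23, crate count 15, value 58
- B+C: weight 24, crate count 22, value 57
Best: $83.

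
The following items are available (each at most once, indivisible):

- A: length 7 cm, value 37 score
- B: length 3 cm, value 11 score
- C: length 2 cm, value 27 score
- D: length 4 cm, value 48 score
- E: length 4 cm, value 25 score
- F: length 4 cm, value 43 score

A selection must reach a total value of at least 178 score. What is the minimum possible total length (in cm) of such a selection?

21

Subsets with value ≥ 178, sorted by total length:
- A+C+D+E+F: length 21, value 180
- A+B+C+D+E+F: length 24, value 191
Minimum length: 21 cm.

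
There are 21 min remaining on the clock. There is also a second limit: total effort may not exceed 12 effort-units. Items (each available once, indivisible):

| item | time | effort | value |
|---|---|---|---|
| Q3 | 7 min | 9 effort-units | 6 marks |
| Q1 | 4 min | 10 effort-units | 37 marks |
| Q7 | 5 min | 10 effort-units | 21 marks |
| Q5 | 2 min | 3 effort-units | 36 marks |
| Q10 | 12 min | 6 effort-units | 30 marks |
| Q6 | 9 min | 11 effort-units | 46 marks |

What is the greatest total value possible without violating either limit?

Feasible sets respecting both limits:
- Q5+Q10: time 14, effort 9, value 66
- Q6: time 9, effort 11, value 46
- Q3+Q5: time 9, effort 12, value 42
- Q1: time 4, effort 10, value 37
Best: 66 marks.

66 marks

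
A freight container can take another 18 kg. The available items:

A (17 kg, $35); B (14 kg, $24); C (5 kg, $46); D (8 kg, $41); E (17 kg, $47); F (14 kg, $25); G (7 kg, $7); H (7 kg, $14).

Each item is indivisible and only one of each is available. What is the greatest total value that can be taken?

$87

Check high-value combinations within 18 kg:
- C+D: weight 5+8=13, value 46+41=87
- C+H: weight 5+7=12, value 46+14=60
- D+H: weight 8+7=15, value 41+14=55
- C+G: weight 5+7=12, value 46+7=53
- D+G: weight 8+7=15, value 41+7=48
Best: $87.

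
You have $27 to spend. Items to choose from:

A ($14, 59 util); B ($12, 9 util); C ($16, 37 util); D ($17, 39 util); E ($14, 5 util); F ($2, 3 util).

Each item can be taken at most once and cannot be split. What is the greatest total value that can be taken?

68 util

Check high-value combinations within $27:
- A+B: cost 14+12=26, value 59+9=68
- A+F: cost 14+2=16, value 59+3=62
- A: cost 14, value 59
- D+F: cost 17+2=19, value 39+3=42
- C+F: cost 16+2=18, value 37+3=40
Best: 68 util.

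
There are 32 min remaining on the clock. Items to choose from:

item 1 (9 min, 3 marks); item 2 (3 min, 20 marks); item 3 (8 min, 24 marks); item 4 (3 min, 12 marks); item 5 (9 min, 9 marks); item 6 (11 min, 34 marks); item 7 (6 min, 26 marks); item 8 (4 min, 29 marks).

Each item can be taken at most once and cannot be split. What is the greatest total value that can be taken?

Check high-value combinations within 32 min:
- item 2+item 3+item 6+item 7+item 8: time 3+8+11+6+4=32, value 20+24+34+26+29=133
- item 3+item 4+item 6+item 7+item 8: time 8+3+11+6+4=32, value 24+12+34+26+29=125
- item 2+item 4+item 6+item 7+item 8: time 3+3+11+6+4=27, value 20+12+34+26+29=121
- item 2+item 3+item 4+item 6+item 8: time 3+8+3+11+4=29, value 20+24+12+34+29=119
- item 2+item 3+item 4+item 6+item 7: time 3+8+3+11+6=31, value 20+24+12+34+26=116
Best: 133 marks.

133 marks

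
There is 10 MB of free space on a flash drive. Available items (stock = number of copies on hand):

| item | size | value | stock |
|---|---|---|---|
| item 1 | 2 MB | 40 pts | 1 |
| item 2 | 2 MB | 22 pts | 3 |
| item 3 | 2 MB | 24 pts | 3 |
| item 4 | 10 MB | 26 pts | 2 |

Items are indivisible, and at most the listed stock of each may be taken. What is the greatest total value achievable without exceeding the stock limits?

Best selections within size 10 and stock limits:
- 1×item 1 + 1×item 2 + 3×item 3: size 10, value 134
- 1×item 1 + 2×item 2 + 2×item 3: size 10, value 132
- 1×item 1 + 3×item 2 + 1×item 3: size 10, value 130
- 2×item 2 + 3×item 3: size 10, value 116
Best: 134 pts.

134 pts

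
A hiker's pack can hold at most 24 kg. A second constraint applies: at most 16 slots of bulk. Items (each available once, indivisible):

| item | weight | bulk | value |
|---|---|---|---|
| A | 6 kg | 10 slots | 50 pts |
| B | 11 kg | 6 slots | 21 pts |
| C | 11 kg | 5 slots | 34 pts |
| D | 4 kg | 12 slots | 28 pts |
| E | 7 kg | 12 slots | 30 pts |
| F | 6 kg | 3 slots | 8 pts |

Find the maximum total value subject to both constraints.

Feasible sets respecting both limits:
- A+C: weight 17, bulk 15, value 84
- A+B: weight 17, bulk 16, value 71
- A+F: weight 12, bulk 13, value 58
- B+C: weight 22, bulk 11, value 55
Best: 84 pts.

84 pts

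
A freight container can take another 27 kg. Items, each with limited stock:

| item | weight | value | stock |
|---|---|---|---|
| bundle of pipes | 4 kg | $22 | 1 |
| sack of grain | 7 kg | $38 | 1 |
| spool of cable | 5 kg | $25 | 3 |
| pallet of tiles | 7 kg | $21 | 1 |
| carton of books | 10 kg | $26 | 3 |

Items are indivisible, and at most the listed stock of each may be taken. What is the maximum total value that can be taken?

$135

Top feasible selections:
- 1×bundle of pipes + 1×sack of grain + 3×spool of cable: weight 26, value 135
- 1×bundle of pipes + 3×spool of cable + 1×pallet of tiles: weight 26, value 118
- 1×sack of grain + 2×spool of cable + 1×carton of books: weight 27, value 114
- 1×sack of grain + 3×spool of cable: weight 22, value 113
Best: $135.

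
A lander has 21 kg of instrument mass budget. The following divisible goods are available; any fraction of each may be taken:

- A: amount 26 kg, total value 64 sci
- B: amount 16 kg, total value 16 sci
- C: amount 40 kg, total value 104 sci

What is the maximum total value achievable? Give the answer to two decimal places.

Take in order of value per unit:
- C (104/40 per unit): 21 of 40 → value 21×104/40 = 54.6000, running total 54.60
Total 54.60.

54.60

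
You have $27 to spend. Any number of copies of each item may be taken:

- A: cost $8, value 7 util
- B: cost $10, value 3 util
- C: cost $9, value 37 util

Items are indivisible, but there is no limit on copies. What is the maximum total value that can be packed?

111 util

Best value-per-unit is C at 37/9, and filling with it alone uses cost 3×9=27. No mix of the others beats 3×37 = 111.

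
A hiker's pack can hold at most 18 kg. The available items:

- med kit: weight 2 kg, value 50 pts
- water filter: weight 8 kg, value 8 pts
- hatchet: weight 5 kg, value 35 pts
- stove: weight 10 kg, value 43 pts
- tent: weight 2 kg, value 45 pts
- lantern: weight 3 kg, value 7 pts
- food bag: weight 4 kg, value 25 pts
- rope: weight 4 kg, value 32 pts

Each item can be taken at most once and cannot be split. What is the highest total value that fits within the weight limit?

This is a 0/1 knapsack; check combinations near the capacity.
- med kit+hatchet+tent+food bag+rope: weight 2+5+2+4+4=17, value 50+35+45+25+32=187
- med kit+stove+tent+rope: weight 2+10+2+4=18, value 50+43+45+32=170
- med kit+hatchet+tent+lantern+rope: weight 2+5+2+3+4=16, value 50+35+45+7+32=169
Best: 187 pts.

187 pts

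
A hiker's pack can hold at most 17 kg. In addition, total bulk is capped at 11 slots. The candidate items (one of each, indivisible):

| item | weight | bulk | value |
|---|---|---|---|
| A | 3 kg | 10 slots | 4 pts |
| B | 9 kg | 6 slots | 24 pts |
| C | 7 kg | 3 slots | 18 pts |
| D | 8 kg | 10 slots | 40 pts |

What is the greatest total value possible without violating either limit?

Feasible sets respecting both limits:
- B+C: weight 16, bulk 9, value 42
- D: weight 8, bulk 10, value 40
- B: weight 9, bulk 6, value 24
Best: 42 pts.

42 pts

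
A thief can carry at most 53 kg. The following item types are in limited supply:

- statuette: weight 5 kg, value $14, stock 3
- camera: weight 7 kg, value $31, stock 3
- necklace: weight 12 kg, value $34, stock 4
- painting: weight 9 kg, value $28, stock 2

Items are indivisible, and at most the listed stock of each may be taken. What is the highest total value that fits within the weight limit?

$183

Best selections within weight 53 and stock limits:
- 3×camera + 1×necklace + 2×painting: weight 51, value 183
- 2×statuette + 3×camera + 1×necklace + 1×painting: weight 52, value 183
- 2×statuette + 3×camera + 2×painting: weight 49, value 177
- 1×statuette + 3×camera + 2×necklace: weight 50, value 175
Best: $183.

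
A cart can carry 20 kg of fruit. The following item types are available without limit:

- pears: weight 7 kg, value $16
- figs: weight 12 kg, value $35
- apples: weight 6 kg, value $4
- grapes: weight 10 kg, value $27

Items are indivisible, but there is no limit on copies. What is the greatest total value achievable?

$54

Best value-per-unit is figs at 35/12; filling with it alone gives 1×35 = 35.
Optimal mix: 2×grapes → weight 20, value 54.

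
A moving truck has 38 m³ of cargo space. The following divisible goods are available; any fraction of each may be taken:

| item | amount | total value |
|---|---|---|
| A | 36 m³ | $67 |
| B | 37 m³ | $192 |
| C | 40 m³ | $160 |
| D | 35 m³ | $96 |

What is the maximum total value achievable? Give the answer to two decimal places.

Take in order of value per unit:
- B (192/37 per unit): all 37 → value 192, running total 192.00
- C (160/40 per unit): 1 of 40 → value 1×160/40 = 4.0000, running total 196.00
Total 196.00.

196.00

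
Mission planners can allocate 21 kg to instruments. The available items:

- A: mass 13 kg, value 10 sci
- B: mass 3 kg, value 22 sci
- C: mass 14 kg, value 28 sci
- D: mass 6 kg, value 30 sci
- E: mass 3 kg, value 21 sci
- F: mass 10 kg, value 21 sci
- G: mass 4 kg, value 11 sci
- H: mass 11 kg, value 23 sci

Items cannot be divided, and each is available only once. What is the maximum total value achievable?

84 sci

This is a 0/1 knapsack; check combinations near the capacity.
- B+D+E+G: mass 3+6+3+4=16, value 22+30+21+11=84
- B+E+G+H: mass 3+3+4+11=21, value 22+21+11+23=77
- B+E+F+G: mass 3+3+10+4=20, value 22+21+21+11=75
- B+D+H: mass 3+6+11=20, value 22+30+23=75
Best: 84 sci.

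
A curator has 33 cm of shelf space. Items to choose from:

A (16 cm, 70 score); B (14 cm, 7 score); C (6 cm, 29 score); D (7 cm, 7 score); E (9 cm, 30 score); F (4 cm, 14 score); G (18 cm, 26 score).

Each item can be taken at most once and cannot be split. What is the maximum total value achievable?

Check high-value combinations within 33 cm:
- A+C+E: length 16+6+9=31, value 70+29+30=129
- A+C+D+F: length 16+6+7+4=33, value 70+29+7+14=120
- A+E+F: length 16+9+4=29, value 70+30+14=114
- A+C+F: length 16+6+4=26, value 70+29+14=113
Best: 129 score.

129 score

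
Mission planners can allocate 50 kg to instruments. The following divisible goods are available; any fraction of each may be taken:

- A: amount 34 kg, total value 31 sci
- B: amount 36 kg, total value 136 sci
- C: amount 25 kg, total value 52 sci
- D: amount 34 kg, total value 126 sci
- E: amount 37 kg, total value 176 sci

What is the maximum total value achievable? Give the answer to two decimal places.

Take in order of value per unit:
- E (176/37 per unit): all 37 → value 176, running total 176.00
- B (136/36 per unit): 13 of 36 → value 13×136/36 = 49.1111, running total 225.11
Total 225.11.

225.11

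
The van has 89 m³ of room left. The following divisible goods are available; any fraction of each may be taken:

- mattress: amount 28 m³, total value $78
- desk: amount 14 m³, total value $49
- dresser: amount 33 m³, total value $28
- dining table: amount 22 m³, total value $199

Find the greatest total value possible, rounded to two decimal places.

347.21

Take in order of value per unit:
- dining table (199/22 per unit): all 22 → value 199, running total 199.00
- desk (49/14 per unit): all 14 → value 49, running total 248.00
- mattress (78/28 per unit): all 28 → value 78, running total 326.00
- dresser (28/33 per unit): 25 of 33 → value 25×28/33 = 21.2121, running total 347.21
Total 347.21.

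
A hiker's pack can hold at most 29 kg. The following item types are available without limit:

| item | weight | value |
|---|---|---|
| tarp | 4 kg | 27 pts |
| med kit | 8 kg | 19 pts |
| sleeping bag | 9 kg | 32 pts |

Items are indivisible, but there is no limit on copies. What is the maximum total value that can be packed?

189 pts

Best value-per-unit is tarp at 27/4, and filling with it alone uses weight 7×4=28. No mix of the others beats 7×27 = 189.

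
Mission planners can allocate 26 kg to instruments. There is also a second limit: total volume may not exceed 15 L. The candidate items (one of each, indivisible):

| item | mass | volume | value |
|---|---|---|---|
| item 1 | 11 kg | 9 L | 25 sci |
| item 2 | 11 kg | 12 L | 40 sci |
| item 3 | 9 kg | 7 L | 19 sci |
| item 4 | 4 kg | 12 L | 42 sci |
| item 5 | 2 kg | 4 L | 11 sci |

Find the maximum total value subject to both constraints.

42 sci

Feasible sets respecting both limits:
- item 4: mass 4, volume 12, value 42
- item 2: mass 11, volume 12, value 40
- item 1+item 5: mass 13, volume 13, value 36
- item 3+item 5: mass 11, volume 11, value 30
Best: 42 sci.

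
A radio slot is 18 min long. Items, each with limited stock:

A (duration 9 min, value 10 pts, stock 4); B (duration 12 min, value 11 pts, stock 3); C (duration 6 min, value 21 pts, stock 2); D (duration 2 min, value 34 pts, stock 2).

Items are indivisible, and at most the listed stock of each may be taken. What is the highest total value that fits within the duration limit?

Top feasible selections:
- 2×C + 2×D: duration 16, value 110
- 1×C + 2×D: duration 10, value 89
- 1×B + 2×D: duration 16, value 79
Best: 110 pts.

110 pts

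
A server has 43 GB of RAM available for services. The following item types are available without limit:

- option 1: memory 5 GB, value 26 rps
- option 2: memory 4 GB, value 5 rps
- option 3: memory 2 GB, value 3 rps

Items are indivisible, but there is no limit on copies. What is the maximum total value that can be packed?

211 rps

Best value-per-unit is option 1 at 26/5; filling with it alone gives 8×26 = 208.
Optimal mix: 8×option 1 + 1×option 3 → memory 42, value 211.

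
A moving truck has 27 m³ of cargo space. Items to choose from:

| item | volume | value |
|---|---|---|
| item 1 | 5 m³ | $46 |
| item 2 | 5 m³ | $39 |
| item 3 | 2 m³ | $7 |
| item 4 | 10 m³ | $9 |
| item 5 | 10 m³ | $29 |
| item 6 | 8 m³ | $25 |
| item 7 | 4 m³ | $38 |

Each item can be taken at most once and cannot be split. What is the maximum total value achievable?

$159

Check high-value combinations within 27 m³:
- item 1+item 2+item 3+item 5+item 7: volume 5+5+2+10+4=26, value 46+39+7+29+38=159
- item 1+item 2+item 3+item 6+item 7: volume 5+5+2+8+4=24, value 46+39+7+25+38=155
- item 1+item 2+item 5+item 7: volume 5+5+10+4=24, value 46+39+29+38=152
- item 1+item 2+item 6+item 7: volume 5+5+8+4=22, value 46+39+25+38=148
Best: $159.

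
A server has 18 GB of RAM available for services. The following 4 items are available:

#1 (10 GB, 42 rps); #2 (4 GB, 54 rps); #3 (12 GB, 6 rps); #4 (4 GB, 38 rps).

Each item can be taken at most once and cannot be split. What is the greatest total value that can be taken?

134 rps

Check high-value combinations within 18 GB:
- #1+#2+#4: memory 10+4+4=18, value 42+54+38=134
- #1+#2: memory 10+4=14, value 42+54=96
- #2+#4: memory 4+4=8, value 54+38=92
- #1+#4: memory 10+4=14, value 42+38=80
Best: 134 rps.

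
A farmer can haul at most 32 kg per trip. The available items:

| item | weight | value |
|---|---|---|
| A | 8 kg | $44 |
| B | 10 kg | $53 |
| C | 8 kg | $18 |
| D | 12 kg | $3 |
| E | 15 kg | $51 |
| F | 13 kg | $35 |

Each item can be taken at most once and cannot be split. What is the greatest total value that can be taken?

$132

Check high-value combinations within 32 kg:
- A+B+F: weight 8+10+13=31, value 44+53+35=132
- A+B+C: weight 8+10+8=26, value 44+53+18=115
- A+C+E: weight 8+8+15=31, value 44+18+51=113
- B+C+F: weight 10+8+13=31, value 53+18+35=106
- B+E: weight 10+15=25, value 53+51=104
Best: $132.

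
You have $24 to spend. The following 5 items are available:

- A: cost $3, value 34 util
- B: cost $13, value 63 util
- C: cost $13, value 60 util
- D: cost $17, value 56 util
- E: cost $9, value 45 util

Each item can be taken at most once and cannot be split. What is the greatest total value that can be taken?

Check high-value combinations within $24:
- B+E: cost 13+9=22, value 63+45=108
- C+E: cost 13+9=22, value 60+45=105
- A+B: cost 3+13=16, value 34+63=97
- A+C: cost 3+13=16, value 34+60=94
Best: 108 util.

108 util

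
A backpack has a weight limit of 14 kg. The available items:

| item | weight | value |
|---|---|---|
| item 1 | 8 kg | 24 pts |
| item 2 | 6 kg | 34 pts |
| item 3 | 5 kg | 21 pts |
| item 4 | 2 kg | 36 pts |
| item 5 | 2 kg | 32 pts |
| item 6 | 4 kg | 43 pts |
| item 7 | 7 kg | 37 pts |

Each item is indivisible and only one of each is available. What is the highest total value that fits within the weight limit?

Check high-value combinations within 14 kg:
- item 2+item 4+item 5+item 6: weight 6+2+2+4=14, value 34+36+32+43=145
- item 3+item 4+item 5+item 6: weight 5+2+2+4=13, value 21+36+32+43=132
- item 4+item 6+item 7: weight 2+4+7=13, value 36+43+37=116
- item 2+item 4+item 6: weight 6+2+4=12, value 34+36+43=113
Best: 145 pts.

145 pts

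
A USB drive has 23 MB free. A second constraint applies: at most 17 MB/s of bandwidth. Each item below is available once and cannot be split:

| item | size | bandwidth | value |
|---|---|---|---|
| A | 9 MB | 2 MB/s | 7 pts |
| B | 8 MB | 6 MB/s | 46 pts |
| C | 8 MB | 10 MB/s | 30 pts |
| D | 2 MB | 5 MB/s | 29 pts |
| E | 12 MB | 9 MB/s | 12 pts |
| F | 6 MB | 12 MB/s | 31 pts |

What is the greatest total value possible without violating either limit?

82 pts

Feasible sets respecting both limits:
- A+B+D: size 19, bandwidth 13, value 82
- B+C: size 16, bandwidth 16, value 76
- B+D: size 10, bandwidth 11, value 75
Best: 82 pts.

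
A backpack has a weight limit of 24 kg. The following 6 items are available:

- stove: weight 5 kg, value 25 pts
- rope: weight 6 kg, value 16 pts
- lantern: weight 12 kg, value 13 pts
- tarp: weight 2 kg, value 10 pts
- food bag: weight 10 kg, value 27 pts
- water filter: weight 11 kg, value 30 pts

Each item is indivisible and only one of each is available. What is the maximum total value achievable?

This is a 0/1 knapsack; check combinations near the capacity.
- stove+rope+tarp+water filter: weight 5+6+2+11=24, value 25+16+10+30=81
- stove+rope+tarp+food bag: weight 5+6+2+10=23, value 25+16+10+27=78
- stove+rope+water filter: weight 5+6+11=22, value 25+16+30=71
- stove+rope+food bag: weight 5+6+10=21, value 25+16+27=68
Best: 81 pts.

81 pts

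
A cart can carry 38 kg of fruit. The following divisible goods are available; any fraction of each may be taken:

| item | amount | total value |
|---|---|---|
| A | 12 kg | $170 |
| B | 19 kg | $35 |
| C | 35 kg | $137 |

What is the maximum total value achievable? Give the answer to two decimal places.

271.77

Take in order of value per unit:
- A (170/12 per unit): all 12 → value 170, running total 170.00
- C (137/35 per unit): 26 of 35 → value 26×137/35 = 101.7714, running total 271.77
Total 271.77.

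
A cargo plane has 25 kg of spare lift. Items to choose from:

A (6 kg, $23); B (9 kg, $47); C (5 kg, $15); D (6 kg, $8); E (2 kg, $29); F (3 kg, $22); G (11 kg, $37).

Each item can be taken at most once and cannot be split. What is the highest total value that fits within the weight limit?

Check high-value combinations within 25 kg:
- A+B+C+E+F: weight 6+9+5+2+3=25, value 23+47+15+29+22=136
- B+E+F+G: weight 9+2+3+11=25, value 47+29+22+37=135
- A+B+E+F: weight 6+9+2+3=20, value 23+47+29+22=121
- B+C+D+E+F: weight 9+5+6+2+3=25, value 47+15+8+29+22=121
Best: $136.

$136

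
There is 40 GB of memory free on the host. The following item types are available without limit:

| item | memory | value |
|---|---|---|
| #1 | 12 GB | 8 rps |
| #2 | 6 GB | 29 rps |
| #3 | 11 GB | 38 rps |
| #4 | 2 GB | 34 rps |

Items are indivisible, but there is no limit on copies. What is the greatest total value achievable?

680 rps

Best value-per-unit is #4 at 34/2, and filling with it alone uses memory 20×2=40. No mix of the others beats 20×34 = 680.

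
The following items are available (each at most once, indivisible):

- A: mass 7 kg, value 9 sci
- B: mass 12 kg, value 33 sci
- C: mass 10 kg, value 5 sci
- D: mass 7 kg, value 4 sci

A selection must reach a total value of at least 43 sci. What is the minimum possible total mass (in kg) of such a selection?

26

Subsets with value ≥ 43, sorted by total mass:
- A+B+D: mass 26, value 46
- A+B+C: mass 29, value 47
- A+B+C+D: mass 36, value 51
Minimum mass: 26 kg.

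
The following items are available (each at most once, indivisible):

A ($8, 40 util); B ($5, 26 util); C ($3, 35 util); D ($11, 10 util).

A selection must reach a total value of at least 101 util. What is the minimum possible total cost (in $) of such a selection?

Subsets with value ≥ 101, sorted by total cost:
- A+B+C: cost 16, value 101
- A+B+C+D: cost 27, value 111
Minimum cost: 16 $.

16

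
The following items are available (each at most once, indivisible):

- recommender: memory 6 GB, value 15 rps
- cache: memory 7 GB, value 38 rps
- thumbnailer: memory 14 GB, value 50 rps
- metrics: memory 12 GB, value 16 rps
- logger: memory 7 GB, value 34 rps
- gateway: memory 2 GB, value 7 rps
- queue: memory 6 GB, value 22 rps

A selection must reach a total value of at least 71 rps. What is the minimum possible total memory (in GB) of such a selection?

Subsets with value ≥ 71, sorted by total memory:
- cache+logger: memory 14, value 72
- cache+logger+gateway: memory 16, value 79
Minimum memory: 14 GB.

14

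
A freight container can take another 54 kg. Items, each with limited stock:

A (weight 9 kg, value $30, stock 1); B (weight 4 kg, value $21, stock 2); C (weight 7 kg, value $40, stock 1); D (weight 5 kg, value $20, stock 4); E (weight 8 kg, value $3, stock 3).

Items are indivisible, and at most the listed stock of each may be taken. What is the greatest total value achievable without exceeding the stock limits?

$195

Top feasible selections:
- 1×A + 2×B + 1×C + 4×D + 1×E: weight 52, value 195
- 1×A + 2×B + 1×C + 4×D: weight 44, value 192
Best: $195.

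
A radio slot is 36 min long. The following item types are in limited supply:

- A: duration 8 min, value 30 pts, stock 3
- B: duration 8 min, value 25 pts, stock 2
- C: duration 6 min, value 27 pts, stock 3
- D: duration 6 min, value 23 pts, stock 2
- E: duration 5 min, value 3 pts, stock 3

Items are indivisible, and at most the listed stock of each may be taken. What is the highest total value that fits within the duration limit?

144 pts

Top feasible selections:
- 3×A + 2×C: duration 36, value 144
- 2×A + 3×C: duration 34, value 141
Best: 144 pts.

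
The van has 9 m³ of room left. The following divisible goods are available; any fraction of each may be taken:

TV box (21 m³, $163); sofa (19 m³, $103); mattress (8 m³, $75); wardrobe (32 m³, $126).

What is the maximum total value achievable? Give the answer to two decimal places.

Take in order of value per unit:
- mattress (75/8 per unit): all 8 → value 75, running total 75.00
- TV box (163/21 per unit): 1 of 21 → value 1×163/21 = 7.7619, running total 82.76
Total 82.76.

82.76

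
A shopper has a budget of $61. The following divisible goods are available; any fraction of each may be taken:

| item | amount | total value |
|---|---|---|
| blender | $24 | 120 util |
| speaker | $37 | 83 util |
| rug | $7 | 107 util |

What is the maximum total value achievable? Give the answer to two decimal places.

294.30

Take in order of value per unit:
- rug (107/7 per unit): all 7 → value 107, running total 107.00
- blender (120/24 per unit): all 24 → value 120, running total 227.00
- speaker (83/37 per unit): 30 of 37 → value 30×83/37 = 67.2973, running total 294.30
Total 294.30.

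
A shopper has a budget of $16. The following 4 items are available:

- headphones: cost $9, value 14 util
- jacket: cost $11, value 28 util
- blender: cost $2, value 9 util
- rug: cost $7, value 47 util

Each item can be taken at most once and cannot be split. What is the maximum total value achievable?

61 util

Check high-value combinations within $16:
- headphones+rug: cost 9+7=16, value 14+47=61
- blender+rug: cost 2+7=9, value 9+47=56
- rug: cost 7, value 47
Best: 61 util.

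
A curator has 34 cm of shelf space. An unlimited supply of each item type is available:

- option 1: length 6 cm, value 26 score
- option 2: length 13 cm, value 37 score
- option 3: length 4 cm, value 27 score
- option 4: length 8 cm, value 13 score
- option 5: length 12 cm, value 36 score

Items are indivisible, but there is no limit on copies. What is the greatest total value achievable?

Best value-per-unit is option 3 at 27/4, and filling with it alone uses length 8×4=32. No mix of the others beats 8×27 = 216.

216 score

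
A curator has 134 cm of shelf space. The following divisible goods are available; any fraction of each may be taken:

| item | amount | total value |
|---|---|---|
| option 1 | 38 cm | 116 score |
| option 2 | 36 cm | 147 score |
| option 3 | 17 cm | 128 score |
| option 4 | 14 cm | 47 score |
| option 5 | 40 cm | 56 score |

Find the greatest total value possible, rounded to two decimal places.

478.60

Take in order of value per unit:
- option 3 (128/17 per unit): all 17 → value 128, running total 128.00
- option 2 (147/36 per unit): all 36 → value 147, running total 275.00
- option 4 (47/14 per unit): all 14 → value 47, running total 322.00
- option 1 (116/38 per unit): all 38 → value 116, running total 438.00
- option 5 (56/40 per unit): 29 of 40 → value 29×56/40 = 40.6000, running total 478.60
Total 478.60.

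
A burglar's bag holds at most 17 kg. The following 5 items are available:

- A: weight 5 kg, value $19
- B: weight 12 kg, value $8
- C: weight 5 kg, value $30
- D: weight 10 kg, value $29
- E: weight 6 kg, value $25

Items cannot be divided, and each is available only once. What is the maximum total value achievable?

Check high-value combinations within 17 kg:
- A+C+E: weight 5+5+6=16, value 19+30+25=74
- C+D: weight 5+10=15, value 30+29=59
- C+E: weight 5+6=11, value 30+25=55
- D+E: weight 10+6=16, value 29+25=54
- A+C: weight 5+5=10, value 19+30=49
Best: $74.

$74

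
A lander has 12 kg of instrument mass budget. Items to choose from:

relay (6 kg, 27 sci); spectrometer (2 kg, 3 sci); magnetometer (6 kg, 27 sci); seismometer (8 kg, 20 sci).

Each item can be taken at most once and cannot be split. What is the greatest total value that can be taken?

54 sci

Check high-value combinations within 12 kg:
- relay+magnetometer: mass 6+6=12, value 27+27=54
- relay+spectrometer: mass 6+2=8, value 27+3=30
- spectrometer+magnetometer: mass 2+6=8, value 3+27=30
- relay: mass 6, value 27
Best: 54 sci.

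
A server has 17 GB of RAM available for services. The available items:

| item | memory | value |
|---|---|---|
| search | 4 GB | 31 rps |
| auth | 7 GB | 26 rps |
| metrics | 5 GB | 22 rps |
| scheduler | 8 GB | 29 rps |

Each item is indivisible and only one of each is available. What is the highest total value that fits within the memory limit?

82 rps

Check high-value combinations within 17 GB:
- search+metrics+scheduler: memory 4+5+8=17, value 31+22+29=82
- search+auth+metrics: memory 4+7+5=16, value 31+26+22=79
- search+scheduler: memory 4+8=12, value 31+29=60
Best: 82 rps.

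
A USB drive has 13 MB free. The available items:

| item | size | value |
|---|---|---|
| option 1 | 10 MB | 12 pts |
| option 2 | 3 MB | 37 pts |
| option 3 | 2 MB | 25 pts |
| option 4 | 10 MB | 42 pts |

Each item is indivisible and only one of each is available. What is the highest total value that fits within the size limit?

79 pts

Check high-value combinations within 13 MB:
- option 2+option 4: size 3+10=13, value 37+42=79
- option 3+option 4: size 2+10=12, value 25+42=67
- option 2+option 3: size 3+2=5, value 37+25=62
- option 1+option 2: size 10+3=13, value 12+37=49
Best: 79 pts.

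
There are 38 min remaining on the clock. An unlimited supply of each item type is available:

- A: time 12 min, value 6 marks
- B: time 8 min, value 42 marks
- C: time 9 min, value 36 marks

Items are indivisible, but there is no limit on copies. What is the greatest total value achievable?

168 marks

Best value-per-unit is B at 42/8, and filling with it alone uses time 4×8=32. No mix of the others beats 4×42 = 168.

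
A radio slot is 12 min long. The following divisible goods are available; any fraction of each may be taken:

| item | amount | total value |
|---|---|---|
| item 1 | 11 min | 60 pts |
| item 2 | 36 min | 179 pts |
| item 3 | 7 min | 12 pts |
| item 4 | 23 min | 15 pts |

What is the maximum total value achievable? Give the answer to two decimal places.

Take in order of value per unit:
- item 1 (60/11 per unit): all 11 → value 60, running total 60.00
- item 2 (179/36 per unit): 1 of 36 → value 1×179/36 = 4.9722, running total 64.97
Total 64.97.

64.97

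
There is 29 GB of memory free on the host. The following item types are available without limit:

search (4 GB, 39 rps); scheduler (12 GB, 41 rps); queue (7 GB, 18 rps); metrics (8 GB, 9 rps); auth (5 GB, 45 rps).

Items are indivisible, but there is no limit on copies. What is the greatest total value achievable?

Best value-per-unit is search at 39/4; filling with it alone gives 7×39 = 273.
Optimal mix: 6×search + 1×auth → memory 29, value 279.

279 rps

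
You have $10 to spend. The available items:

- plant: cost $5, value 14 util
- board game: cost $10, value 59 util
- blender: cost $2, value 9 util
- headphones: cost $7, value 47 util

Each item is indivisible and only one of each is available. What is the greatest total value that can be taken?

59 util

Check high-value combinations within $10:
- board game: cost 10, value 59
- blender+headphones: cost 2+7=9, value 9+47=56
- headphones: cost 7, value 47
- plant+blender: cost 5+2=7, value 14+9=23
- plant: cost 5, value 14
Best: 59 util.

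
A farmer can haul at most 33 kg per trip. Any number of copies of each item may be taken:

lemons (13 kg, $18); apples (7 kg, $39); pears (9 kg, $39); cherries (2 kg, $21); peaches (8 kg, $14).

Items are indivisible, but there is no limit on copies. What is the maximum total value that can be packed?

$336

Best value-per-unit is cherries at 21/2, and filling with it alone uses weight 16×2=32. No mix of the others beats 16×21 = 336.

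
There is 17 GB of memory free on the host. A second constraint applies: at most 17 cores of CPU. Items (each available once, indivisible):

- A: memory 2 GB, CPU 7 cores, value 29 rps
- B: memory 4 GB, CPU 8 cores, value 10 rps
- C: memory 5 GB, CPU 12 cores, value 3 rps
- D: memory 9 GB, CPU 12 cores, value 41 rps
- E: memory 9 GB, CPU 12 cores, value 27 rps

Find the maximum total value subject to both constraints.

Feasible sets respecting both limits:
- D: memory 9, CPU 12, value 41
- A+B: memory 6, CPU 15, value 39
- A: memory 2, CPU 7, value 29
Best: 41 rps.

41 rps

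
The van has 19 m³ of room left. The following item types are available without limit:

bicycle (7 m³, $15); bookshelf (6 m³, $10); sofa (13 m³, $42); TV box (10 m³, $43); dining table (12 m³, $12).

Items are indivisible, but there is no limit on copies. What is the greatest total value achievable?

Best value-per-unit is TV box at 43/10; filling with it alone gives 1×43 = 43.
Optimal mix: 1×bicycle + 1×TV box → volume 17, value 58.

$58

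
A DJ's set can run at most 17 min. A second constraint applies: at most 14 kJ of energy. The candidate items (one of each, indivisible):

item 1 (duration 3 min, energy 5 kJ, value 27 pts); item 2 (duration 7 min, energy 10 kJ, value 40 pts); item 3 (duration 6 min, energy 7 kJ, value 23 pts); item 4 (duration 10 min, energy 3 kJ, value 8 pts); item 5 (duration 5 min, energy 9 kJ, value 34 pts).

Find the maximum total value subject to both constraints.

61 pts

Feasible sets respecting both limits:
- item 1+item 5: duration 8, energy 14, value 61
- item 1+item 3: duration 9, energy 12, value 50
- item 2+item 4: duration 17, energy 13, value 48
Best: 61 pts.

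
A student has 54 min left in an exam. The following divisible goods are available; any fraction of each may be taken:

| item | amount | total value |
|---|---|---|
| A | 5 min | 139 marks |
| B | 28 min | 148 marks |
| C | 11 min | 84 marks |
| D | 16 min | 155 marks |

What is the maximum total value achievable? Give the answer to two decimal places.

494.29

Take in order of value per unit:
- A (139/5 per unit): all 5 → value 139, running total 139.00
- D (155/16 per unit): all 16 → value 155, running total 294.00
- C (84/11 per unit): all 11 → value 84, running total 378.00
- B (148/28 per unit): 22 of 28 → value 22×148/28 = 116.2857, running total 494.29
Total 494.29.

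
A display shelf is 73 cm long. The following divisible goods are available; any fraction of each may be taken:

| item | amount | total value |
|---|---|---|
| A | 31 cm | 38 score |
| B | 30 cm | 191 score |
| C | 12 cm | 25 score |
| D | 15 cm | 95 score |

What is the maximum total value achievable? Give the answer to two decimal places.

330.61

Take in order of value per unit:
- B (191/30 per unit): all 30 → value 191, running total 191.00
- D (95/15 per unit): all 15 → value 95, running total 286.00
- C (25/12 per unit): all 12 → value 25, running total 311.00
- A (38/31 per unit): 16 of 31 → value 16×38/31 = 19.6129, running total 330.61
Total 330.61.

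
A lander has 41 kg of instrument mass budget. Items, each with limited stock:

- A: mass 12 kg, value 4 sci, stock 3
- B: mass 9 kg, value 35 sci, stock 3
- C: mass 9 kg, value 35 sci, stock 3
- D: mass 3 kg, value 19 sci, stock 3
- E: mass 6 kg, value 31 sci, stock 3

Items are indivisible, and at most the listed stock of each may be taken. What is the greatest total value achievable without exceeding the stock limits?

189 sci

Best selections within mass 41 and stock limits:
- 2×C + 3×D + 2×E: mass 39, value 189
- 1×B + 1×C + 3×D + 2×E: mass 39, value 189
- 2×B + 3×D + 2×E: mass 39, value 189
- 1×C + 3×D + 3×E: mass 36, value 185
Best: 189 sci.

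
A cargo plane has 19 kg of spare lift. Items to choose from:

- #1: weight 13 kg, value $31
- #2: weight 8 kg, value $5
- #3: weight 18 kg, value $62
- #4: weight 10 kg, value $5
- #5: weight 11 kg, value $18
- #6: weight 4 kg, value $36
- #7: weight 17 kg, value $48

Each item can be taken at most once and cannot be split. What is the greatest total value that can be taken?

$67

This is a 0/1 knapsack; check combinations near the capacity.
- #1+#6: weight 13+4=17, value 31+36=67
- #3: weight 18, value 62
- #5+#6: weight 11+4=15, value 18+36=54
Best: $67.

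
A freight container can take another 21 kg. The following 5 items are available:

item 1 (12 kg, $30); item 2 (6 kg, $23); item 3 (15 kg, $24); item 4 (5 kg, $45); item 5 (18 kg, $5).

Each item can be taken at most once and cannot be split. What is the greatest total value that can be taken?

$75

This is a 0/1 knapsack; check combinations near the capacity.
- item 1+item 4: weight 12+5=17, value 30+45=75
- item 3+item 4: weight 15+5=20, value 24+45=69
- item 2+item 4: weight 6+5=11, value 23+45=68
- item 1+item 2: weight 12+6=18, value 30+23=53
- item 2+item 3: weight 6+15=21, value 23+24=47
Best: $75.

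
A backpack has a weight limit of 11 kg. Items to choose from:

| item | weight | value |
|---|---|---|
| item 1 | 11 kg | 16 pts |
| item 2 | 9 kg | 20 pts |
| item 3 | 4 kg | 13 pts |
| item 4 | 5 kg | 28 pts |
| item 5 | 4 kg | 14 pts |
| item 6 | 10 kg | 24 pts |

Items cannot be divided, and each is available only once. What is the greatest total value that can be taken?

Check high-value combinations within 11 kg:
- item 4+item 5: weight 5+4=9, value 28+14=42
- item 3+item 4: weight 4+5=9, value 13+28=41
- item 4: weight 5, value 28
- item 3+item 5: weight 4+4=8, value 13+14=27
Best: 42 pts.

42 pts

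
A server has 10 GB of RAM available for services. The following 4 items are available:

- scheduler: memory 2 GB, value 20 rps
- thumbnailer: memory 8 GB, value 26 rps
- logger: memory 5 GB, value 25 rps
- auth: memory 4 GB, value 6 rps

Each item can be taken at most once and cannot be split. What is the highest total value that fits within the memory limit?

Check high-value combinations within 10 GB:
- scheduler+thumbnailer: memory 2+8=10, value 20+26=46
- scheduler+logger: memory 2+5=7, value 20+25=45
- logger+auth: memory 5+4=9, value 25+6=31
- scheduler+auth: memory 2+4=6, value 20+6=26
Best: 46 rps.

46 rps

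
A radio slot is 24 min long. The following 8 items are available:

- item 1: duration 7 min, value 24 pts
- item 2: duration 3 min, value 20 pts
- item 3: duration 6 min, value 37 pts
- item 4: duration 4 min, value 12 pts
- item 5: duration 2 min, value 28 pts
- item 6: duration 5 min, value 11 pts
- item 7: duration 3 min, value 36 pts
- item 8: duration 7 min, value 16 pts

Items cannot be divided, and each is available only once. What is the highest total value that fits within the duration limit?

Check high-value combinations within 24 min:
- item 1+item 2+item 3+item 5+item 7: duration 7+3+6+2+3=21, value 24+20+37+28+36=145
- item 2+item 3+item 4+item 5+item 6+item 7: duration 3+6+4+2+5+3=23, value 20+37+12+28+11+36=144
- item 2+item 3+item 5+item 7+item 8: duration 3+6+2+3+7=21, value 20+37+28+36+16=137
Best: 145 pts.

145 pts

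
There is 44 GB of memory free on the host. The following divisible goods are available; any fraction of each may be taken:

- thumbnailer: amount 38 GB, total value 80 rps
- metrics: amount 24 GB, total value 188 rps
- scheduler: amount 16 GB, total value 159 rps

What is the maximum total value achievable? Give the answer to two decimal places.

Take in order of value per unit:
- scheduler (159/16 per unit): all 16 → value 159, running total 159.00
- metrics (188/24 per unit): all 24 → value 188, running total 347.00
- thumbnailer (80/38 per unit): 4 of 38 → value 4×80/38 = 8.4211, running total 355.42
Total 355.42.

355.42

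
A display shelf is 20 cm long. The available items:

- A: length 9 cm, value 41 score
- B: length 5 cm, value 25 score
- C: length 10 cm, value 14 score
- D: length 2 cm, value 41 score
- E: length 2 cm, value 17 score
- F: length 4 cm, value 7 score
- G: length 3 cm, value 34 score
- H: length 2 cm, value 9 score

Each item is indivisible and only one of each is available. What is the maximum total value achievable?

This is a 0/1 knapsack; check combinations near the capacity.
- A+D+E+G+H: length 9+2+2+3+2=18, value 41+41+17+34+9=142
- A+B+D+G: length 9+5+2+3=19, value 41+25+41+34=141
- A+D+E+F+G: length 9+2+2+4+3=20, value 41+41+17+7+34=140
- A+D+E+G: length 9+2+2+3=16, value 41+41+17+34=133
- B+D+E+F+G+H: length 5+2+2+4+3+2=18, value 25+41+17+7+34+9=133
Best: 142 score.

142 score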